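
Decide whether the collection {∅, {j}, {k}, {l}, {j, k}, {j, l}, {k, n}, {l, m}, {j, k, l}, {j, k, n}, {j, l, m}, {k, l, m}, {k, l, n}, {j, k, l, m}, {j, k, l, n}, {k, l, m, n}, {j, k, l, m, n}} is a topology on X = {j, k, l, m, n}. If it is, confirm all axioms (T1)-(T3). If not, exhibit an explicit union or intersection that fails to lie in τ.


τ is NOT a topology on X.

Axiom (T1): ∅ ∈ τ? Yes; X ∈ τ? Yes.
Axiom (T2/T3): check pairwise unions and intersections of members of τ.
Counterexample for (T2): {k} ∪ {l} = {k, l} ∉ τ. Therefore τ is NOT a topology.


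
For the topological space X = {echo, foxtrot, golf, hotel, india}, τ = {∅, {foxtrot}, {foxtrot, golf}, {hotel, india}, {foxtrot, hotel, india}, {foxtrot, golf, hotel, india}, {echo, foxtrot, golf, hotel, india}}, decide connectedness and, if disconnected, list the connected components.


(X, τ) is connected.

Find clopen sets (U ∈ τ with X ∖ U ∈ τ):
  U = ∅, X ∖ U = {echo, foxtrot, golf, hotel, india} — both open, so U is clopen.
  U = {echo, foxtrot, golf, hotel, india}, X ∖ U = ∅ — both open, so U is clopen.
Only trivial clopens (∅ and X) exist, so (X, τ) is connected.
Compute connected components by grouping points that agree on all clopens:
  component: {echo, foxtrot, golf, hotel, india}


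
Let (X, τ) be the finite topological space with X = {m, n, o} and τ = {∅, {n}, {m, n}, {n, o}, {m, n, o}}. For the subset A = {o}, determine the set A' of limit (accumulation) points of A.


A' = ∅

For each x ∈ X, list the open sets U ∈ τ with x ∈ U, then check whether U ∩ (A ∖ {x}) ≠ ∅ for every such U.
  x = m: open {m, n} ∋ x has {m, n} ∩ (A ∖ {m}) = ∅, so x is NOT a limit point.
  x = n: open {n} ∋ x has {n} ∩ (A ∖ {n}) = ∅, so x is NOT a limit point.
  x = o: open {n, o} ∋ x has {n, o} ∩ (A ∖ {o}) = ∅, so x is NOT a limit point.
Collecting: A' = ∅.


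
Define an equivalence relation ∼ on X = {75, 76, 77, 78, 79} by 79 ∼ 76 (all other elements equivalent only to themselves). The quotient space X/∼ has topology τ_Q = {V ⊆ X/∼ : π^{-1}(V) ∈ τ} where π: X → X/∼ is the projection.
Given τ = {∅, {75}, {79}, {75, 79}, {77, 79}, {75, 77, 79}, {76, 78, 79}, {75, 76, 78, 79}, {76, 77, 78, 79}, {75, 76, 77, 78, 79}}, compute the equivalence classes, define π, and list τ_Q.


X/∼ = {[75], [76=79], [77], [78]}; |τ_Q| = 6.

Equivalence classes: [75], [76=79], [77], [78].
Quotient map π: X → X/∼ sends 75 ↦ [75], 76 ↦ [76=79], 77 ↦ [77], 78 ↦ [78], 79 ↦ [76=79].
For each subset V ⊆ X/∼, compute π^{-1}(V) ⊆ X and check whether π^{-1}(V) ∈ τ. V is open in τ_Q iff π^{-1}(V) ∈ τ.
  V = {}: π^{-1}(V) = ∅ ∈ τ ✓.
  V = {[75]}: π^{-1}(V) = {75} ∈ τ ✓.
  V = {[76=79]}: π^{-1}(V) = {76, 79} ∉ τ ✗.
  V = {[75], [76=79]}: π^{-1}(V) = {75, 76, 79} ∉ τ ✗.
  V = {[77]}: π^{-1}(V) = {77} ∉ τ ✗.
  V = {[75], [77]}: π^{-1}(V) = {75, 77} ∉ τ ✗.
  V = {[76=79], [77]}: π^{-1}(V) = {76, 77, 79} ∉ τ ✗.
  V = {[75], [76=79], [77]}: π^{-1}(V) = {75, 76, 77, 79} ∉ τ ✗.
  V = {[78]}: π^{-1}(V) = {78} ∉ τ ✗.
  V = {[75], [78]}: π^{-1}(V) = {75, 78} ∉ τ ✗.
  V = {[76=79], [78]}: π^{-1}(V) = {76, 78, 79} ∈ τ ✓.
  V = {[75], [76=79], [78]}: π^{-1}(V) = {75, 76, 78, 79} ∈ τ ✓.
  V = {[77], [78]}: π^{-1}(V) = {77, 78} ∉ τ ✗.
  V = {[75], [77], [78]}: π^{-1}(V) = {75, 77, 78} ∉ τ ✗.
  V = {[76=79], [77], [78]}: π^{-1}(V) = {76, 77, 78, 79} ∈ τ ✓.
  V = {[75], [76=79], [77], [78]}: π^{-1}(V) = {75, 76, 77, 78, 79} ∈ τ ✓.
Open sets in the quotient: τ_Q = {{}, {[75]}, {[76=79], [78]}, {[75], [76=79], [78]}, {[76=79], [77], [78]}, {[75], [76=79], [77], [78]}} (6 elements).


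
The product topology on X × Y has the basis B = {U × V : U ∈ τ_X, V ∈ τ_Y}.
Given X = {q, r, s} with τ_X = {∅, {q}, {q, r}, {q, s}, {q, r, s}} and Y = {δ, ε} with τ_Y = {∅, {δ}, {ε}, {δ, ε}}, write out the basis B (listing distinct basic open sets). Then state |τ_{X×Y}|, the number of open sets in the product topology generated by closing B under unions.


Basis B = {∅ × ∅, {q} × {δ}, {q} × {ε}, {q} × {δ, ε}, {q, r} × {δ}, {q, s} × {δ}, {q, r} × {ε}, {q, s} × {ε}, {q, r, s} × {δ}, {q, r, s} × {ε}, {q, r} × {δ, ε}, {q, s} × {δ, ε}, {q, r, s} × {δ, ε}}; |τ_{X×Y}| = 25.

Enumerate products U × V with U ∈ τ_X, V ∈ τ_Y (deduplicated):
  ∅ × ∅ = {} (∅)
  {q} × {δ} = {(q,δ)}
  {q} × {ε} = {(q,ε)}
  {q} × {δ, ε} = {(q,δ), (q,ε)}
  {q, r} × {δ} = {(q,δ), (r,δ)}
  {q, s} × {δ} = {(q,δ), (s,δ)}
  {q, r} × {ε} = {(q,ε), (r,ε)}
  {q, s} × {ε} = {(q,ε), (s,ε)}
  {q, r, s} × {δ} = {(q,δ), (r,δ), (s,δ)}
  {q, r, s} × {ε} = {(q,ε), (r,ε), (s,ε)}
  {q, r} × {δ, ε} = {(q,δ), (q,ε), (r,δ), (r,ε)}
  {q, s} × {δ, ε} = {(q,δ), (q,ε), (s,δ), (s,ε)}
  {q, r, s} × {δ, ε} = {(q,δ), (q,ε), (r,δ), (r,ε), (s,δ), (s,ε)}
These 13 distinct sets form the basis B.
Close under arbitrary unions to get τ_{X×Y}; counting gives |τ_{X×Y}| = 25.


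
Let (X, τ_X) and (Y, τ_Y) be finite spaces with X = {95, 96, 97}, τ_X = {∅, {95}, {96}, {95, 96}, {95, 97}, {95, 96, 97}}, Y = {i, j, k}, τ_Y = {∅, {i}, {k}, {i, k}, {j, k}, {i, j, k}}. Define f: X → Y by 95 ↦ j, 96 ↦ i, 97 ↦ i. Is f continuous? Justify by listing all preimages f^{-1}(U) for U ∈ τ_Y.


f is NOT continuous.

Compute f^{-1}(U) for each U ∈ τ_Y:
  U = ∅: f^{-1}(U) = ∅ ∈ τ_X ✓.
  U = {i}: f^{-1}(U) = {96, 97} ∉ τ_X ✗.
  U = {k}: f^{-1}(U) = ∅ ∈ τ_X ✓.
  U = {i, k}: f^{-1}(U) = {96, 97} ∉ τ_X ✗.
  U = {j, k}: f^{-1}(U) = {95} ∈ τ_X ✓.
  U = {i, j, k}: f^{-1}(U) = {95, 96, 97} ∈ τ_X ✓.
Found U = {i} with f^{-1}(U) = {96, 97} not in τ_X. Therefore f is NOT continuous.


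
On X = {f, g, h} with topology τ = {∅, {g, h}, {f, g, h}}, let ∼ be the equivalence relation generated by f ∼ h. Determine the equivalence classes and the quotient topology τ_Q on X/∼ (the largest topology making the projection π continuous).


X/∼ = {[f=h], [g]}; |τ_Q| = 2.

Equivalence classes: [f=h], [g].
Quotient map π: X → X/∼ sends f ↦ [f=h], g ↦ [g], h ↦ [f=h].
For each subset V ⊆ X/∼, compute π^{-1}(V) ⊆ X and check whether π^{-1}(V) ∈ τ. V is open in τ_Q iff π^{-1}(V) ∈ τ.
  V = {}: π^{-1}(V) = ∅ ∈ τ ✓.
  V = {[f=h]}: π^{-1}(V) = {f, h} ∉ τ ✗.
  V = {[g]}: π^{-1}(V) = {g} ∉ τ ✗.
  V = {[f=h], [g]}: π^{-1}(V) = {f, g, h} ∈ τ ✓.
Open sets in the quotient: τ_Q = {{}, {[f=h], [g]}} (2 elements).


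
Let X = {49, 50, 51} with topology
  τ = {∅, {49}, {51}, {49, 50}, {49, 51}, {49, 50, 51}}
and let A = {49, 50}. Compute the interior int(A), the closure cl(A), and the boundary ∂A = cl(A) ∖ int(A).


int(A) = {49, 50}, cl(A) = {49, 50}, ∂A = ∅.

Closed sets in (X, τ) are complements of opens:
  closed(X, τ) = {∅, {50}, {51}, {49, 50}, {50, 51}, {49, 50, 51}}.
int(A) = ⋃ {U ∈ τ : U ⊆ A}. Opens contained in A: ∅, {49}, {49, 50}.
Taking the union of these: int(A) = {49, 50}.
cl(A) = ⋂ {C closed : A ⊆ C}. Closed sets containing A: {49, 50}, {49, 50, 51}.
Intersecting these: cl(A) = {49, 50}.
∂A = cl(A) ∖ int(A) = {49, 50} ∖ {49, 50} = ∅.


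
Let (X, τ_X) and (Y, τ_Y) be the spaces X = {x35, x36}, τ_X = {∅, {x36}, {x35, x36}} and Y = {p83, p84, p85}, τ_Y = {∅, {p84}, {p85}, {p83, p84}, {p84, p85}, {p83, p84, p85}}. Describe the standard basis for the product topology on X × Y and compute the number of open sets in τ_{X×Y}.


Basis B = {∅ × ∅, {x36} × {p84}, {x36} × {p85}, {x35, x36} × {p84}, {x35, x36} × {p85}, {x36} × {p83, p84}, {x36} × {p84, p85}, {x36} × {p83, p84, p85}, {x35, x36} × {p83, p84}, {x35, x36} × {p84, p85}, {x35, x36} × {p83, p84, p85}}; |τ_{X×Y}| = 18.

Enumerate products U × V with U ∈ τ_X, V ∈ τ_Y (deduplicated):
  ∅ × ∅ = {} (∅)
  {x36} × {p84} = {(x36,p84)}
  {x36} × {p85} = {(x36,p85)}
  {x35, x36} × {p84} = {(x35,p84), (x36,p84)}
  {x35, x36} × {p85} = {(x35,p85), (x36,p85)}
  {x36} × {p83, p84} = {(x36,p83), (x36,p84)}
  {x36} × {p84, p85} = {(x36,p84), (x36,p85)}
  {x36} × {p83, p84, p85} = {(x36,p83), (x36,p84), (x36,p85)}
  {x35, x36} × {p83, p84} = {(x35,p83), (x35,p84), (x36,p83), (x36,p84)}
  {x35, x36} × {p84, p85} = {(x35,p84), (x35,p85), (x36,p84), (x36,p85)}
  {x35, x36} × {p83, p84, p85} = {(x35,p83), (x35,p84), (x35,p85), (x36,p83), (x36,p84), (x36,p85)}
These 11 distinct sets form the basis B.
Close under arbitrary unions to get τ_{X×Y}; counting gives |τ_{X×Y}| = 18.


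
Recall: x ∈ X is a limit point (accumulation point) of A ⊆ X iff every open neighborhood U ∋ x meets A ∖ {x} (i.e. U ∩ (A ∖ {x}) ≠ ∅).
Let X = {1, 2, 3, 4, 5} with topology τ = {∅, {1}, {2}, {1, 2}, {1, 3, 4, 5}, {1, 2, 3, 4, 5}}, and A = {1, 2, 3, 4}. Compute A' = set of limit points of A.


A' = {3, 4, 5}

For each x ∈ X, list the open sets U ∈ τ with x ∈ U, then check whether U ∩ (A ∖ {x}) ≠ ∅ for every such U.
  x = 1: open {1} ∋ x has {1} ∩ (A ∖ {1}) = ∅, so x is NOT a limit point.
  x = 2: open {2} ∋ x has {2} ∩ (A ∖ {2}) = ∅, so x is NOT a limit point.
  x = 3: opens ∋ x are {1, 3, 4, 5}, {1, 2, 3, 4, 5}; each meets A ∖ {3}, so x IS a limit point.
  x = 4: opens ∋ x are {1, 3, 4, 5}, {1, 2, 3, 4, 5}; each meets A ∖ {4}, so x IS a limit point.
  x = 5: opens ∋ x are {1, 3, 4, 5}, {1, 2, 3, 4, 5}; each meets A ∖ {5}, so x IS a limit point.
Collecting: A' = {3, 4, 5}.


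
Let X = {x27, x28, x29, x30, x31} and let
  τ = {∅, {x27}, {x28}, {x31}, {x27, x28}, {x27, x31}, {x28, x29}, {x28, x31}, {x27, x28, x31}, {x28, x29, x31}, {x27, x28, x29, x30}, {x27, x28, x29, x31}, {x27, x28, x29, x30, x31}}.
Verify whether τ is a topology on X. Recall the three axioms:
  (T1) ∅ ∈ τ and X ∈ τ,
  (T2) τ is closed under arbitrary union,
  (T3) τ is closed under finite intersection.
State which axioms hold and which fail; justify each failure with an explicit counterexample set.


τ is NOT a topology on X.

Axiom (T1): ∅ ∈ τ? Yes; X ∈ τ? Yes.
Axiom (T2/T3): check pairwise unions and intersections of members of τ.
Counterexample for (T2): {x27} ∪ {x28, x29} = {x27, x28, x29} ∉ τ. Therefore τ is NOT a topology.


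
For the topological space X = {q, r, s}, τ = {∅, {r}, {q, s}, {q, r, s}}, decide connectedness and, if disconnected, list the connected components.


(X, τ) is disconnected; components = [{r}, {q, s}].

Find clopen sets (U ∈ τ with X ∖ U ∈ τ):
  U = ∅, X ∖ U = {q, r, s} — both open, so U is clopen.
  U = {r}, X ∖ U = {q, s} — both open, so U is clopen.
  U = {q, s}, X ∖ U = {r} — both open, so U is clopen.
  U = {q, r, s}, X ∖ U = ∅ — both open, so U is clopen.
Nontrivial clopen(s) exist: e.g. {q, s}. So (X, τ) is disconnected.
Compute connected components by grouping points that agree on all clopens:
  component: {r}
  component: {q, s}


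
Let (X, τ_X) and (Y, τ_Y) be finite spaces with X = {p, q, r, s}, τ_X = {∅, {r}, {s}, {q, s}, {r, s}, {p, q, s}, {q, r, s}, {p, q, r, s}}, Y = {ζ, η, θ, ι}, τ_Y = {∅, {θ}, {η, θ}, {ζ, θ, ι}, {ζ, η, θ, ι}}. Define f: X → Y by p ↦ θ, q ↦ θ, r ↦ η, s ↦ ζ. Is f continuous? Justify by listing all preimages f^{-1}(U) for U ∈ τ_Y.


f is NOT continuous.

Compute f^{-1}(U) for each U ∈ τ_Y:
  U = ∅: f^{-1}(U) = ∅ ∈ τ_X ✓.
  U = {θ}: f^{-1}(U) = {p, q} ∉ τ_X ✗.
  U = {η, θ}: f^{-1}(U) = {p, q, r} ∉ τ_X ✗.
  U = {ζ, θ, ι}: f^{-1}(U) = {p, q, s} ∈ τ_X ✓.
  U = {ζ, η, θ, ι}: f^{-1}(U) = {p, q, r, s} ∈ τ_X ✓.
Found U = {θ} with f^{-1}(U) = {p, q} not in τ_X. Therefore f is NOT continuous.


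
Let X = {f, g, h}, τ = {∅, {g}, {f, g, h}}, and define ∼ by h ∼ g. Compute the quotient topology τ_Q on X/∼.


X/∼ = {[f], [g=h]}; |τ_Q| = 2.

Equivalence classes: [f], [g=h].
Quotient map π: X → X/∼ sends f ↦ [f], g ↦ [g=h], h ↦ [g=h].
For each subset V ⊆ X/∼, compute π^{-1}(V) ⊆ X and check whether π^{-1}(V) ∈ τ. V is open in τ_Q iff π^{-1}(V) ∈ τ.
  V = {}: π^{-1}(V) = ∅ ∈ τ ✓.
  V = {[f]}: π^{-1}(V) = {f} ∉ τ ✗.
  V = {[g=h]}: π^{-1}(V) = {g, h} ∉ τ ✗.
  V = {[f], [g=h]}: π^{-1}(V) = {f, g, h} ∈ τ ✓.
Open sets in the quotient: τ_Q = {{}, {[f], [g=h]}} (2 elements).


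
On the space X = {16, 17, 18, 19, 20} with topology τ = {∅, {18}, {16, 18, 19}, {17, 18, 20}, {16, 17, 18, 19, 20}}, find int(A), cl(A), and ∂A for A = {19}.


int(A) = ∅, cl(A) = {16, 19}, ∂A = {16, 19}.

Closed sets in (X, τ) are complements of opens:
  closed(X, τ) = {∅, {16, 19}, {17, 20}, {16, 17, 19, 20}, {16, 17, 18, 19, 20}}.
int(A) = ⋃ {U ∈ τ : U ⊆ A}. Opens contained in A: ∅.
Taking the union of these: int(A) = ∅.
cl(A) = ⋂ {C closed : A ⊆ C}. Closed sets containing A: {16, 19}, {16, 17, 19, 20}, {16, 17, 18, 19, 20}.
Intersecting these: cl(A) = {16, 19}.
∂A = cl(A) ∖ int(A) = {16, 19} ∖ ∅ = {16, 19}.


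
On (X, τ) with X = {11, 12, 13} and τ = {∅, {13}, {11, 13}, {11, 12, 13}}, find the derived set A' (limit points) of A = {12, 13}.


A' = {11, 12}

For each x ∈ X, list the open sets U ∈ τ with x ∈ U, then check whether U ∩ (A ∖ {x}) ≠ ∅ for every such U.
  x = 11: opens ∋ x are {11, 13}, {11, 12, 13}; each meets A ∖ {11}, so x IS a limit point.
  x = 12: opens ∋ x are {11, 12, 13}; each meets A ∖ {12}, so x IS a limit point.
  x = 13: open {13} ∋ x has {13} ∩ (A ∖ {13}) = ∅, so x is NOT a limit point.
Collecting: A' = {11, 12}.


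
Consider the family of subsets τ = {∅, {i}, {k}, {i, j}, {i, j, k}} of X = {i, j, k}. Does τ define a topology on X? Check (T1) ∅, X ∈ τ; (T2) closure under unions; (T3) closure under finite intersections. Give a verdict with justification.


τ is NOT a topology on X.

Axiom (T1): ∅ ∈ τ? Yes; X ∈ τ? Yes.
Axiom (T2/T3): check pairwise unions and intersections of members of τ.
Counterexample for (T2): {i} ∪ {k} = {i, k} ∉ τ. Therefore τ is NOT a topology.


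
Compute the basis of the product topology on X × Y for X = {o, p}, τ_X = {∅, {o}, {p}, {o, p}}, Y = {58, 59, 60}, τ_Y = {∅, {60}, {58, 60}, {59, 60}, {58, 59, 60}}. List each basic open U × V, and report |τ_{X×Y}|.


Basis B = {∅ × ∅, {o} × {60}, {p} × {60}, {o} × {58, 60}, {o} × {59, 60}, {o, p} × {60}, {p} × {58, 60}, {p} × {59, 60}, {o} × {58, 59, 60}, {p} × {58, 59, 60}, {o, p} × {58, 60}, {o, p} × {59, 60}, {o, p} × {58, 59, 60}}; |τ_{X×Y}| = 25.

Enumerate products U × V with U ∈ τ_X, V ∈ τ_Y (deduplicated):
  ∅ × ∅ = {} (∅)
  {o} × {60} = {(o,60)}
  {p} × {60} = {(p,60)}
  {o} × {58, 60} = {(o,58), (o,60)}
  {o} × {59, 60} = {(o,59), (o,60)}
  {o, p} × {60} = {(o,60), (p,60)}
  {p} × {58, 60} = {(p,58), (p,60)}
  {p} × {59, 60} = {(p,59), (p,60)}
  {o} × {58, 59, 60} = {(o,58), (o,59), (o,60)}
  {p} × {58, 59, 60} = {(p,58), (p,59), (p,60)}
  {o, p} × {58, 60} = {(o,58), (o,60), (p,58), (p,60)}
  {o, p} × {59, 60} = {(o,59), (o,60), (p,59), (p,60)}
  {o, p} × {58, 59, 60} = {(o,58), (o,59), (o,60), (p,58), (p,59), (p,60)}
These 13 distinct sets form the basis B.
Close under arbitrary unions to get τ_{X×Y}; counting gives |τ_{X×Y}| = 25.


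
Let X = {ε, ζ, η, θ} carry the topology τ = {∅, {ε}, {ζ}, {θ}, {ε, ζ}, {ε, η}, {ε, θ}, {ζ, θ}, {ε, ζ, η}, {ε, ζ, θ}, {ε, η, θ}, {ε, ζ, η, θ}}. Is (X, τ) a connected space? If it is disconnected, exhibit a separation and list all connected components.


(X, τ) is disconnected; components = [{ζ}, {θ}, {ε, η}].

Find clopen sets (U ∈ τ with X ∖ U ∈ τ):
  U = ∅, X ∖ U = {ε, ζ, η, θ} — both open, so U is clopen.
  U = {ζ}, X ∖ U = {ε, η, θ} — both open, so U is clopen.
  U = {θ}, X ∖ U = {ε, ζ, η} — both open, so U is clopen.
  U = {ε, η}, X ∖ U = {ζ, θ} — both open, so U is clopen.
  U = {ζ, θ}, X ∖ U = {ε, η} — both open, so U is clopen.
  U = {ε, ζ, η}, X ∖ U = {θ} — both open, so U is clopen.
  U = {ε, η, θ}, X ∖ U = {ζ} — both open, so U is clopen.
  U = {ε, ζ, η, θ}, X ∖ U = ∅ — both open, so U is clopen.
Nontrivial clopen(s) exist: e.g. {ζ}. So (X, τ) is disconnected.
Compute connected components by grouping points that agree on all clopens:
  component: {ζ}
  component: {θ}
  component: {ε, η}


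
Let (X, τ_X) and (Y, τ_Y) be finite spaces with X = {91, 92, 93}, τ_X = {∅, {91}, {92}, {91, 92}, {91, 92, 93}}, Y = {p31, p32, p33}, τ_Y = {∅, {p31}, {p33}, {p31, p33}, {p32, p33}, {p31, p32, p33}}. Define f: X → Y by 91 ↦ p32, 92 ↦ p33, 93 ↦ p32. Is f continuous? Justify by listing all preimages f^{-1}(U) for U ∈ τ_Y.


f IS continuous.

Compute f^{-1}(U) for each U ∈ τ_Y:
  U = ∅: f^{-1}(U) = ∅ ∈ τ_X ✓.
  U = {p31}: f^{-1}(U) = ∅ ∈ τ_X ✓.
  U = {p33}: f^{-1}(U) = {92} ∈ τ_X ✓.
  U = {p31, p33}: f^{-1}(U) = {92} ∈ τ_X ✓.
  U = {p32, p33}: f^{-1}(U) = {91, 92, 93} ∈ τ_X ✓.
  U = {p31, p32, p33}: f^{-1}(U) = {91, 92, 93} ∈ τ_X ✓.
Every preimage lies in τ_X, so f IS continuous.


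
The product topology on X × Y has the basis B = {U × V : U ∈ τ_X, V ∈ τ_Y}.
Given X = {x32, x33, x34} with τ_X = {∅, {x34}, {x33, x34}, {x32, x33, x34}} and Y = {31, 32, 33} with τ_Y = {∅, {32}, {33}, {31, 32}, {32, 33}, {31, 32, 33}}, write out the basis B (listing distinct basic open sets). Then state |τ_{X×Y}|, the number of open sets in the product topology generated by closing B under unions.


Basis B = {∅ × ∅, {x34} × {32}, {x34} × {33}, {x33, x34} × {32}, {x33, x34} × {33}, {x34} × {31, 32}, {x34} × {32, 33}, {x32, x33, x34} × {32}, {x32, x33, x34} × {33}, {x34} × {31, 32, 33}, {x33, x34} × {31, 32}, {x33, x34} × {32, 33}, {x32, x33, x34} × {31, 32}, {x32, x33, x34} × {32, 33}, {x33, x34} × {31, 32, 33}, {x32, x33, x34} × {31, 32, 33}}; |τ_{X×Y}| = 40.

Enumerate products U × V with U ∈ τ_X, V ∈ τ_Y (deduplicated):
  ∅ × ∅ = {} (∅)
  {x34} × {32} = {(x34,32)}
  {x34} × {33} = {(x34,33)}
  {x33, x34} × {32} = {(x33,32), (x34,32)}
  {x33, x34} × {33} = {(x33,33), (x34,33)}
  {x34} × {31, 32} = {(x34,31), (x34,32)}
  {x34} × {32, 33} = {(x34,32), (x34,33)}
  {x32, x33, x34} × {32} = {(x32,32), (x33,32), (x34,32)}
  {x32, x33, x34} × {33} = {(x32,33), (x33,33), (x34,33)}
  {x34} × {31, 32, 33} = {(x34,31), (x34,32), (x34,33)}
  {x33, x34} × {31, 32} = {(x33,31), (x33,32), (x34,31), (x34,32)}
  {x33, x34} × {32, 33} = {(x33,32), (x33,33), (x34,32), (x34,33)}
  {x32, x33, x34} × {31, 32} = {(x32,31), (x32,32), (x33,31), (x33,32), (x34,31), (x34,32)}
  {x32, x33, x34} × {32, 33} = {(x32,32), (x32,33), (x33,32), (x33,33), (x34,32), (x34,33)}
  {x33, x34} × {31, 32, 33} = {(x33,31), (x33,32), (x33,33), (x34,31), (x34,32), (x34,33)}
  {x32, x33, x34} × {31, 32, 33} = {(x32,31), (x32,32), (x32,33), (x33,31), (x33,32), (x33,33), (x34,31), (x34,32), (x34,33)}
These 16 distinct sets form the basis B.
Close under arbitrary unions to get τ_{X×Y}; counting gives |τ_{X×Y}| = 40.


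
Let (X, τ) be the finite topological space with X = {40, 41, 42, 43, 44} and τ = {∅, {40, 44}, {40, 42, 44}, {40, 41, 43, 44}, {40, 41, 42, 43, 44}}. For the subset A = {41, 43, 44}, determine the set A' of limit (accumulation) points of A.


A' = {40, 41, 42, 43}

For each x ∈ X, list the open sets U ∈ τ with x ∈ U, then check whether U ∩ (A ∖ {x}) ≠ ∅ for every such U.
  x = 40: opens ∋ x are {40, 44}, {40, 42, 44}, {40, 41, 43, 44}, {40, 41, 42, 43, 44}; each meets A ∖ {40}, so x IS a limit point.
  x = 41: opens ∋ x are {40, 41, 43, 44}, {40, 41, 42, 43, 44}; each meets A ∖ {41}, so x IS a limit point.
  x = 42: opens ∋ x are {40, 42, 44}, {40, 41, 42, 43, 44}; each meets A ∖ {42}, so x IS a limit point.
  x = 43: opens ∋ x are {40, 41, 43, 44}, {40, 41, 42, 43, 44}; each meets A ∖ {43}, so x IS a limit point.
  x = 44: open {40, 44} ∋ x has {40, 44} ∩ (A ∖ {44}) = ∅, so x is NOT a limit point.
Collecting: A' = {40, 41, 42, 43}.


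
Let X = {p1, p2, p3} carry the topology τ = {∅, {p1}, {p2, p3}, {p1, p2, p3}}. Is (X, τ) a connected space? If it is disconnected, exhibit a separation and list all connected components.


(X, τ) is disconnected; components = [{p1}, {p2, p3}].

Find clopen sets (U ∈ τ with X ∖ U ∈ τ):
  U = ∅, X ∖ U = {p1, p2, p3} — both open, so U is clopen.
  U = {p1}, X ∖ U = {p2, p3} — both open, so U is clopen.
  U = {p2, p3}, X ∖ U = {p1} — both open, so U is clopen.
  U = {p1, p2, p3}, X ∖ U = ∅ — both open, so U is clopen.
Nontrivial clopen(s) exist: e.g. {p2, p3}. So (X, τ) is disconnected.
Compute connected components by grouping points that agree on all clopens:
  component: {p1}
  component: {p2, p3}


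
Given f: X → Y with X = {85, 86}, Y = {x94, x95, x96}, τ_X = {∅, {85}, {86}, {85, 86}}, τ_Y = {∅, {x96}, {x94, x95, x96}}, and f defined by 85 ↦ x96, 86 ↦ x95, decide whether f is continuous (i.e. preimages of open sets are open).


f IS continuous.

Compute f^{-1}(U) for each U ∈ τ_Y:
  U = ∅: f^{-1}(U) = ∅ ∈ τ_X ✓.
  U = {x96}: f^{-1}(U) = {85} ∈ τ_X ✓.
  U = {x94, x95, x96}: f^{-1}(U) = {85, 86} ∈ τ_X ✓.
Every preimage lies in τ_X, so f IS continuous.


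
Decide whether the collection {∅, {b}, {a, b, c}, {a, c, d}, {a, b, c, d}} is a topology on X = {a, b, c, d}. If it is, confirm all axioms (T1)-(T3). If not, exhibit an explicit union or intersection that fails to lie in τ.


τ is NOT a topology on X.

Axiom (T1): ∅ ∈ τ? Yes; X ∈ τ? Yes.
Axiom (T2/T3): check pairwise unions and intersections of members of τ.
Counterexample for (T3): {a, b, c} ∩ {a, c, d} = {a, c} ∉ τ. Therefore τ is NOT a topology.


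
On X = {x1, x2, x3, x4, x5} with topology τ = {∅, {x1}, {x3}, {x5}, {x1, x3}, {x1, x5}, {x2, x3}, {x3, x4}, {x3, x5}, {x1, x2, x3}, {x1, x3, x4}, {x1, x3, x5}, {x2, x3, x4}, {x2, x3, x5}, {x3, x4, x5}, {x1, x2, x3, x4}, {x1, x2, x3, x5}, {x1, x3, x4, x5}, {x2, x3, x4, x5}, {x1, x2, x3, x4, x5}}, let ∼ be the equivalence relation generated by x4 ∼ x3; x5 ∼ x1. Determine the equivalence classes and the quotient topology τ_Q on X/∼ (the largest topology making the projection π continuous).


X/∼ = {[x1=x5], [x2], [x3=x4]}; |τ_Q| = 6.

Equivalence classes: [x1=x5], [x2], [x3=x4].
Quotient map π: X → X/∼ sends x1 ↦ [x1=x5], x2 ↦ [x2], x3 ↦ [x3=x4], x4 ↦ [x3=x4], x5 ↦ [x1=x5].
For each subset V ⊆ X/∼, compute π^{-1}(V) ⊆ X and check whether π^{-1}(V) ∈ τ. V is open in τ_Q iff π^{-1}(V) ∈ τ.
  V = {}: π^{-1}(V) = ∅ ∈ τ ✓.
  V = {[x1=x5]}: π^{-1}(V) = {x1, x5} ∈ τ ✓.
  V = {[x2]}: π^{-1}(V) = {x2} ∉ τ ✗.
  V = {[x1=x5], [x2]}: π^{-1}(V) = {x1, x2, x5} ∉ τ ✗.
  V = {[x3=x4]}: π^{-1}(V) = {x3, x4} ∈ τ ✓.
  V = {[x1=x5], [x3=x4]}: π^{-1}(V) = {x1, x3, x4, x5} ∈ τ ✓.
  V = {[x2], [x3=x4]}: π^{-1}(V) = {x2, x3, x4} ∈ τ ✓.
  V = {[x1=x5], [x2], [x3=x4]}: π^{-1}(V) = {x1, x2, x3, x4, x5} ∈ τ ✓.
Open sets in the quotient: τ_Q = {{}, {[x1=x5]}, {[x3=x4]}, {[x1=x5], [x3=x4]}, {[x2], [x3=x4]}, {[x1=x5], [x2], [x3=x4]}} (6 elements).


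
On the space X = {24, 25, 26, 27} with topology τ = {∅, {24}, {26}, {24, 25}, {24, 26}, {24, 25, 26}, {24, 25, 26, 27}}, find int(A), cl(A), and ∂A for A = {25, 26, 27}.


int(A) = {26}, cl(A) = {25, 26, 27}, ∂A = {25, 27}.

Closed sets in (X, τ) are complements of opens:
  closed(X, τ) = {∅, {27}, {25, 27}, {26, 27}, {24, 25, 27}, {25, 26, 27}, {24, 25, 26, 27}}.
int(A) = ⋃ {U ∈ τ : U ⊆ A}. Opens contained in A: ∅, {26}.
Taking the union of these: int(A) = {26}.
cl(A) = ⋂ {C closed : A ⊆ C}. Closed sets containing A: {25, 26, 27}, {24, 25, 26, 27}.
Intersecting these: cl(A) = {25, 26, 27}.
∂A = cl(A) ∖ int(A) = {25, 26, 27} ∖ {26} = {25, 27}.


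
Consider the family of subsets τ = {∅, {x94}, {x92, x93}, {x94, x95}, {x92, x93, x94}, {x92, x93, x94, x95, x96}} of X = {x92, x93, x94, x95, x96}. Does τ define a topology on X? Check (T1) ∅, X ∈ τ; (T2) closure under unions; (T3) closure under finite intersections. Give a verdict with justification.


τ is NOT a topology on X.

Axiom (T1): ∅ ∈ τ? Yes; X ∈ τ? Yes.
Axiom (T2/T3): check pairwise unions and intersections of members of τ.
Counterexample for (T2): {x92, x93} ∪ {x94, x95} = {x92, x93, x94, x95} ∉ τ. Therefore τ is NOT a topology.


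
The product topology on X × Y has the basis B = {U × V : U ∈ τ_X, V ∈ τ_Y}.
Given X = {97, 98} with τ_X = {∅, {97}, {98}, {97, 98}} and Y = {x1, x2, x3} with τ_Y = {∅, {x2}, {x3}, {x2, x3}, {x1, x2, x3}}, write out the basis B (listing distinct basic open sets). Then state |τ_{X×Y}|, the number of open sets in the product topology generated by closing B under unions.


Basis B = {∅ × ∅, {97} × {x2}, {97} × {x3}, {98} × {x2}, {98} × {x3}, {97} × {x2, x3}, {97, 98} × {x2}, {97, 98} × {x3}, {98} × {x2, x3}, {97} × {x1, x2, x3}, {98} × {x1, x2, x3}, {97, 98} × {x2, x3}, {97, 98} × {x1, x2, x3}}; |τ_{X×Y}| = 25.

Enumerate products U × V with U ∈ τ_X, V ∈ τ_Y (deduplicated):
  ∅ × ∅ = {} (∅)
  {97} × {x2} = {(97,x2)}
  {97} × {x3} = {(97,x3)}
  {98} × {x2} = {(98,x2)}
  {98} × {x3} = {(98,x3)}
  {97} × {x2, x3} = {(97,x2), (97,x3)}
  {97, 98} × {x2} = {(97,x2), (98,x2)}
  {97, 98} × {x3} = {(97,x3), (98,x3)}
  {98} × {x2, x3} = {(98,x2), (98,x3)}
  {97} × {x1, x2, x3} = {(97,x1), (97,x2), (97,x3)}
  {98} × {x1, x2, x3} = {(98,x1), (98,x2), (98,x3)}
  {97, 98} × {x2, x3} = {(97,x2), (97,x3), (98,x2), (98,x3)}
  {97, 98} × {x1, x2, x3} = {(97,x1), (97,x2), (97,x3), (98,x1), (98,x2), (98,x3)}
These 13 distinct sets form the basis B.
Close under arbitrary unions to get τ_{X×Y}; counting gives |τ_{X×Y}| = 25.


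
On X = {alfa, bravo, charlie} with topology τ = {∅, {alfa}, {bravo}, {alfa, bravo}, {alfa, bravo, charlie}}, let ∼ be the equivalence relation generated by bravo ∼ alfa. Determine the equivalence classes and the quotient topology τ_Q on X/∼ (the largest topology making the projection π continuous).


X/∼ = {[alfa=bravo], [charlie]}; |τ_Q| = 3.

Equivalence classes: [alfa=bravo], [charlie].
Quotient map π: X → X/∼ sends alfa ↦ [alfa=bravo], bravo ↦ [alfa=bravo], charlie ↦ [charlie].
For each subset V ⊆ X/∼, compute π^{-1}(V) ⊆ X and check whether π^{-1}(V) ∈ τ. V is open in τ_Q iff π^{-1}(V) ∈ τ.
  V = {}: π^{-1}(V) = ∅ ∈ τ ✓.
  V = {[alfa=bravo]}: π^{-1}(V) = {alfa, bravo} ∈ τ ✓.
  V = {[charlie]}: π^{-1}(V) = {charlie} ∉ τ ✗.
  V = {[alfa=bravo], [charlie]}: π^{-1}(V) = {alfa, bravo, charlie} ∈ τ ✓.
Open sets in the quotient: τ_Q = {{}, {[alfa=bravo]}, {[alfa=bravo], [charlie]}} (3 elements).


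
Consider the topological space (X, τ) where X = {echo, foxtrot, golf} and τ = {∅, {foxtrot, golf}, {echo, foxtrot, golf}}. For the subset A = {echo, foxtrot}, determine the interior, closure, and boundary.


int(A) = ∅, cl(A) = {echo, foxtrot, golf}, ∂A = {echo, foxtrot, golf}.

Closed sets in (X, τ) are complements of opens:
  closed(X, τ) = {∅, {echo}, {echo, foxtrot, golf}}.
int(A) = ⋃ {U ∈ τ : U ⊆ A}. Opens contained in A: ∅.
Taking the union of these: int(A) = ∅.
cl(A) = ⋂ {C closed : A ⊆ C}. Closed sets containing A: {echo, foxtrot, golf}.
Intersecting these: cl(A) = {echo, foxtrot, golf}.
∂A = cl(A) ∖ int(A) = {echo, foxtrot, golf} ∖ ∅ = {echo, foxtrot, golf}.


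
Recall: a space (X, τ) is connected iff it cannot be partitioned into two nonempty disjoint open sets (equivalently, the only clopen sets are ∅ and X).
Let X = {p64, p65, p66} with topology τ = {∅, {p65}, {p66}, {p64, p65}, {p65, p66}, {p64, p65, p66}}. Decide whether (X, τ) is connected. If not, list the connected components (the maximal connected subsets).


(X, τ) is disconnected; components = [{p66}, {p64, p65}].

Find clopen sets (U ∈ τ with X ∖ U ∈ τ):
  U = ∅, X ∖ U = {p64, p65, p66} — both open, so U is clopen.
  U = {p66}, X ∖ U = {p64, p65} — both open, so U is clopen.
  U = {p64, p65}, X ∖ U = {p66} — both open, so U is clopen.
  U = {p64, p65, p66}, X ∖ U = ∅ — both open, so U is clopen.
Nontrivial clopen(s) exist: e.g. {p64, p65}. So (X, τ) is disconnected.
Compute connected components by grouping points that agree on all clopens:
  component: {p66}
  component: {p64, p65}


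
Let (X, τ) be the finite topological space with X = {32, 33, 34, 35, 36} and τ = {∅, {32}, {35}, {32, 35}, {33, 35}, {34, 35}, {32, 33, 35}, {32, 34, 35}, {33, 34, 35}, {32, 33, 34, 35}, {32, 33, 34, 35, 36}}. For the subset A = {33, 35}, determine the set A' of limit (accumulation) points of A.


A' = {33, 34, 36}

For each x ∈ X, list the open sets U ∈ τ with x ∈ U, then check whether U ∩ (A ∖ {x}) ≠ ∅ for every such U.
  x = 32: open {32} ∋ x has {32} ∩ (A ∖ {32}) = ∅, so x is NOT a limit point.
  x = 33: opens ∋ x are {33, 35}, {32, 33, 35}, {33, 34, 35}, {32, 33, 34, 35}, {32, 33, 34, 35, 36}; each meets A ∖ {33}, so x IS a limit point.
  x = 34: opens ∋ x are {34, 35}, {32, 34, 35}, {33, 34, 35}, {32, 33, 34, 35}, {32, 33, 34, 35, 36}; each meets A ∖ {34}, so x IS a limit point.
  x = 35: open {35} ∋ x has {35} ∩ (A ∖ {35}) = ∅, so x is NOT a limit point.
  x = 36: opens ∋ x are {32, 33, 34, 35, 36}; each meets A ∖ {36}, so x IS a limit point.
Collecting: A' = {33, 34, 36}.


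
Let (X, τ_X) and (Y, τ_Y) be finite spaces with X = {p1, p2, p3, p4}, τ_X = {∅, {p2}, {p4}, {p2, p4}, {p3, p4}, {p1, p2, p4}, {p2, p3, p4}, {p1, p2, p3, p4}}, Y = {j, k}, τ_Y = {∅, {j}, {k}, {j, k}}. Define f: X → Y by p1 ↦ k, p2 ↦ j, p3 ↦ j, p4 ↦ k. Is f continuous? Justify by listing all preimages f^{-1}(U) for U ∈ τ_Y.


f is NOT continuous.

Compute f^{-1}(U) for each U ∈ τ_Y:
  U = ∅: f^{-1}(U) = ∅ ∈ τ_X ✓.
  U = {j}: f^{-1}(U) = {p2, p3} ∉ τ_X ✗.
  U = {k}: f^{-1}(U) = {p1, p4} ∉ τ_X ✗.
  U = {j, k}: f^{-1}(U) = {p1, p2, p3, p4} ∈ τ_X ✓.
Found U = {j} with f^{-1}(U) = {p2, p3} not in τ_X. Therefore f is NOT continuous.


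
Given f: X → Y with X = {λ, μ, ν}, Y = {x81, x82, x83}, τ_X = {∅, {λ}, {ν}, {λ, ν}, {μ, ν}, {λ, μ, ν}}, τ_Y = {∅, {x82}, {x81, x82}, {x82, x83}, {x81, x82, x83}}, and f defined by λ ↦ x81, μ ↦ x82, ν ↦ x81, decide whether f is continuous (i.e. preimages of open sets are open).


f is NOT continuous.

Compute f^{-1}(U) for each U ∈ τ_Y:
  U = ∅: f^{-1}(U) = ∅ ∈ τ_X ✓.
  U = {x82}: f^{-1}(U) = {μ} ∉ τ_X ✗.
  U = {x81, x82}: f^{-1}(U) = {λ, μ, ν} ∈ τ_X ✓.
  U = {x82, x83}: f^{-1}(U) = {μ} ∉ τ_X ✗.
  U = {x81, x82, x83}: f^{-1}(U) = {λ, μ, ν} ∈ τ_X ✓.
Found U = {x82} with f^{-1}(U) = {μ} not in τ_X. Therefore f is NOT continuous.


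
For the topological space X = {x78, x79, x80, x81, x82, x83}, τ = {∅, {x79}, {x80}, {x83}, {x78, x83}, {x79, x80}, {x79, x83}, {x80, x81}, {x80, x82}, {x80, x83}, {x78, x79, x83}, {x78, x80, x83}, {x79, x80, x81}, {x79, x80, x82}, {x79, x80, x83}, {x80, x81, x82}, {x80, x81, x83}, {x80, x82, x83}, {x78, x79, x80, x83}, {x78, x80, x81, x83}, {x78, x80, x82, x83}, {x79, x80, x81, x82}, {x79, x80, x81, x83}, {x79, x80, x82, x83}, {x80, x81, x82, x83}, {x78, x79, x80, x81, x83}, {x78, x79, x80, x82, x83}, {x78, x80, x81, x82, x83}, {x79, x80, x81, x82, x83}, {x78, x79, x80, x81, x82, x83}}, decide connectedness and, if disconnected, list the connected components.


(X, τ) is disconnected; components = [{x79}, {x78, x83}, {x80, x81, x82}].

Find clopen sets (U ∈ τ with X ∖ U ∈ τ):
  U = ∅, X ∖ U = {x78, x79, x80, x81, x82, x83} — both open, so U is clopen.
  U = {x79}, X ∖ U = {x78, x80, x81, x82, x83} — both open, so U is clopen.
  U = {x78, x83}, X ∖ U = {x79, x80, x81, x82} — both open, so U is clopen.
  U = {x78, x79, x83}, X ∖ U = {x80, x81, x82} — both open, so U is clopen.
  U = {x80, x81, x82}, X ∖ U = {x78, x79, x83} — both open, so U is clopen.
  U = {x79, x80, x81, x82}, X ∖ U = {x78, x83} — both open, so U is clopen.
  U = {x78, x80, x81, x82, x83}, X ∖ U = {x79} — both open, so U is clopen.
  U = {x78, x79, x80, x81, x82, x83}, X ∖ U = ∅ — both open, so U is clopen.
Nontrivial clopen(s) exist: e.g. {x80, x81, x82}. So (X, τ) is disconnected.
Compute connected components by grouping points that agree on all clopens:
  component: {x79}
  component: {x78, x83}
  component: {x80, x81, x82}


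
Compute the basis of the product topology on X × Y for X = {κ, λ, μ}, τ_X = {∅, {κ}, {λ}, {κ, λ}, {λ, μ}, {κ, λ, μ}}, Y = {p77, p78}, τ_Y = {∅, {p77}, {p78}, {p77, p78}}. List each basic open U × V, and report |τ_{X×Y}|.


Basis B = {∅ × ∅, {κ} × {p77}, {κ} × {p78}, {λ} × {p77}, {λ} × {p78}, {κ} × {p77, p78}, {κ, λ} × {p77}, {κ, λ} × {p78}, {λ} × {p77, p78}, {λ, μ} × {p77}, {λ, μ} × {p78}, {κ, λ, μ} × {p77}, {κ, λ, μ} × {p78}, {κ, λ} × {p77, p78}, {λ, μ} × {p77, p78}, {κ, λ, μ} × {p77, p78}}; |τ_{X×Y}| = 36.

Enumerate products U × V with U ∈ τ_X, V ∈ τ_Y (deduplicated):
  ∅ × ∅ = {} (∅)
  {κ} × {p77} = {(κ,p77)}
  {κ} × {p78} = {(κ,p78)}
  {λ} × {p77} = {(λ,p77)}
  {λ} × {p78} = {(λ,p78)}
  {κ} × {p77, p78} = {(κ,p77), (κ,p78)}
  {κ, λ} × {p77} = {(κ,p77), (λ,p77)}
  {κ, λ} × {p78} = {(κ,p78), (λ,p78)}
  {λ} × {p77, p78} = {(λ,p77), (λ,p78)}
  {λ, μ} × {p77} = {(λ,p77), (μ,p77)}
  {λ, μ} × {p78} = {(λ,p78), (μ,p78)}
  {κ, λ, μ} × {p77} = {(κ,p77), (λ,p77), (μ,p77)}
  {κ, λ, μ} × {p78} = {(κ,p78), (λ,p78), (μ,p78)}
  {κ, λ} × {p77, p78} = {(κ,p77), (κ,p78), (λ,p77), (λ,p78)}
  {λ, μ} × {p77, p78} = {(λ,p77), (λ,p78), (μ,p77), (μ,p78)}
  {κ, λ, μ} × {p77, p78} = {(κ,p77), (κ,p78), (λ,p77), (λ,p78), (μ,p77), (μ,p78)}
These 16 distinct sets form the basis B.
Close under arbitrary unions to get τ_{X×Y}; counting gives |τ_{X×Y}| = 36.


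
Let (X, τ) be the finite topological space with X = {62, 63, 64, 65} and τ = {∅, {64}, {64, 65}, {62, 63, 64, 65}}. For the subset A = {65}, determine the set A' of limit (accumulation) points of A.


A' = {62, 63}

For each x ∈ X, list the open sets U ∈ τ with x ∈ U, then check whether U ∩ (A ∖ {x}) ≠ ∅ for every such U.
  x = 62: opens ∋ x are {62, 63, 64, 65}; each meets A ∖ {62}, so x IS a limit point.
  x = 63: opens ∋ x are {62, 63, 64, 65}; each meets A ∖ {63}, so x IS a limit point.
  x = 64: open {64} ∋ x has {64} ∩ (A ∖ {64}) = ∅, so x is NOT a limit point.
  x = 65: open {64, 65} ∋ x has {64, 65} ∩ (A ∖ {65}) = ∅, so x is NOT a limit point.
Collecting: A' = {62, 63}.


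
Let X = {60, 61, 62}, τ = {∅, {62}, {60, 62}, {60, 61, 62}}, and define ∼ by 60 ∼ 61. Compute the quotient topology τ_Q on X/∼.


X/∼ = {[60=61], [62]}; |τ_Q| = 3.

Equivalence classes: [60=61], [62].
Quotient map π: X → X/∼ sends 60 ↦ [60=61], 61 ↦ [60=61], 62 ↦ [62].
For each subset V ⊆ X/∼, compute π^{-1}(V) ⊆ X and check whether π^{-1}(V) ∈ τ. V is open in τ_Q iff π^{-1}(V) ∈ τ.
  V = {}: π^{-1}(V) = ∅ ∈ τ ✓.
  V = {[60=61]}: π^{-1}(V) = {60, 61} ∉ τ ✗.
  V = {[62]}: π^{-1}(V) = {62} ∈ τ ✓.
  V = {[60=61], [62]}: π^{-1}(V) = {60, 61, 62} ∈ τ ✓.
Open sets in the quotient: τ_Q = {{}, {[62]}, {[60=61], [62]}} (3 elements).


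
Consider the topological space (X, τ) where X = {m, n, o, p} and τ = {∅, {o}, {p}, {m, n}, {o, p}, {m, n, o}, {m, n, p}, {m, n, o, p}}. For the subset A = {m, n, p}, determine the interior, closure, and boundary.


int(A) = {m, n, p}, cl(A) = {m, n, p}, ∂A = ∅.

Closed sets in (X, τ) are complements of opens:
  closed(X, τ) = {∅, {o}, {p}, {m, n}, {o, p}, {m, n, o}, {m, n, p}, {m, n, o, p}}.
int(A) = ⋃ {U ∈ τ : U ⊆ A}. Opens contained in A: ∅, {p}, {m, n}, {m, n, p}.
Taking the union of these: int(A) = {m, n, p}.
cl(A) = ⋂ {C closed : A ⊆ C}. Closed sets containing A: {m, n, p}, {m, n, o, p}.
Intersecting these: cl(A) = {m, n, p}.
∂A = cl(A) ∖ int(A) = {m, n, p} ∖ {m, n, p} = ∅.


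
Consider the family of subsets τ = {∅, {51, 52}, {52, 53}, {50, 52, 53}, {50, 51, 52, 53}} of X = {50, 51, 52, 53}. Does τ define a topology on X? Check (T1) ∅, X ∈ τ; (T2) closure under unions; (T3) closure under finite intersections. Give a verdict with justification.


τ is NOT a topology on X.

Axiom (T1): ∅ ∈ τ? Yes; X ∈ τ? Yes.
Axiom (T2/T3): check pairwise unions and intersections of members of τ.
Counterexample for (T3): {51, 52} ∩ {52, 53} = {52} ∉ τ. Therefore τ is NOT a topology.


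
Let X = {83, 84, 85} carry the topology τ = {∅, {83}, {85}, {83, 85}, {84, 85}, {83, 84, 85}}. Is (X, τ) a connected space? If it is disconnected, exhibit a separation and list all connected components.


(X, τ) is disconnected; components = [{83}, {84, 85}].

Find clopen sets (U ∈ τ with X ∖ U ∈ τ):
  U = ∅, X ∖ U = {83, 84, 85} — both open, so U is clopen.
  U = {83}, X ∖ U = {84, 85} — both open, so U is clopen.
  U = {84, 85}, X ∖ U = {83} — both open, so U is clopen.
  U = {83, 84, 85}, X ∖ U = ∅ — both open, so U is clopen.
Nontrivial clopen(s) exist: e.g. {83}. So (X, τ) is disconnected.
Compute connected components by grouping points that agree on all clopens:
  component: {83}
  component: {84, 85}


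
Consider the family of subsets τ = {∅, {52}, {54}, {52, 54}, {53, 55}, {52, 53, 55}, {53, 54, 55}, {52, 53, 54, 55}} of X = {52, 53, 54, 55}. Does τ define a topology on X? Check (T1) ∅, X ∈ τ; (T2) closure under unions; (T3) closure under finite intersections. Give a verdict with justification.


τ IS a topology on X.

Axiom (T1): ∅ ∈ τ? Yes; X ∈ τ? Yes.
Axiom (T2/T3): check pairwise unions and intersections of members of τ.
All pairwise intersections and unions checked — each lies in τ. Therefore τ satisfies (T1), (T2), (T3): it IS a topology on X.


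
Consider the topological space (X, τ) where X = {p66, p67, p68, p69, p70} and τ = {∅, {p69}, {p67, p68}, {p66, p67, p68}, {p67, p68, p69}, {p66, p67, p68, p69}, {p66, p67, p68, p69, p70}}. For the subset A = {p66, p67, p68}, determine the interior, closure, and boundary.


int(A) = {p66, p67, p68}, cl(A) = {p66, p67, p68, p70}, ∂A = {p70}.

Closed sets in (X, τ) are complements of opens:
  closed(X, τ) = {∅, {p70}, {p66, p70}, {p69, p70}, {p66, p69, p70}, {p66, p67, p68, p70}, {p66, p67, p68, p69, p70}}.
int(A) = ⋃ {U ∈ τ : U ⊆ A}. Opens contained in A: ∅, {p67, p68}, {p66, p67, p68}.
Taking the union of these: int(A) = {p66, p67, p68}.
cl(A) = ⋂ {C closed : A ⊆ C}. Closed sets containing A: {p66, p67, p68, p70}, {p66, p67, p68, p69, p70}.
Intersecting these: cl(A) = {p66, p67, p68, p70}.
∂A = cl(A) ∖ int(A) = {p66, p67, p68, p70} ∖ {p66, p67, p68} = {p70}.


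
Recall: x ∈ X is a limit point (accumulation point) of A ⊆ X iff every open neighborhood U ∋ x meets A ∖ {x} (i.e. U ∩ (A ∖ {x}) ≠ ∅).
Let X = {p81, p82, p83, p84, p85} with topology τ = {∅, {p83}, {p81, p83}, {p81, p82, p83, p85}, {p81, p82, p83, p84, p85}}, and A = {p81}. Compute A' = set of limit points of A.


A' = {p82, p84, p85}

For each x ∈ X, list the open sets U ∈ τ with x ∈ U, then check whether U ∩ (A ∖ {x}) ≠ ∅ for every such U.
  x = p81: open {p81, p83} ∋ x has {p81, p83} ∩ (A ∖ {p81}) = ∅, so x is NOT a limit point.
  x = p82: opens ∋ x are {p81, p82, p83, p85}, {p81, p82, p83, p84, p85}; each meets A ∖ {p82}, so x IS a limit point.
  x = p83: open {p83} ∋ x has {p83} ∩ (A ∖ {p83}) = ∅, so x is NOT a limit point.
  x = p84: opens ∋ x are {p81, p82, p83, p84, p85}; each meets A ∖ {p84}, so x IS a limit point.
  x = p85: opens ∋ x are {p81, p82, p83, p85}, {p81, p82, p83, p84, p85}; each meets A ∖ {p85}, so x IS a limit point.
Collecting: A' = {p82, p84, p85}.
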